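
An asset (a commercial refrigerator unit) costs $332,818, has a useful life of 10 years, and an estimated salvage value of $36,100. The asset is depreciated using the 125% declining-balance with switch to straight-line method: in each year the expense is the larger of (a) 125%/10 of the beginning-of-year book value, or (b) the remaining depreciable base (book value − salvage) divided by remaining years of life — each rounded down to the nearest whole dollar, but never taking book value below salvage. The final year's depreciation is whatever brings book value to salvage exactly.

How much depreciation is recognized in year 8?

Depreciable base = $332,818 − $36,100 = $296,718.
Year 1: DB = ⌊$332,818 × 125%/10⌋ = $41,602; SL = ⌊$296,718/10⌋ = $29,671 → take DB $41,602. Book value $291,216.
Year 2: DB = ⌊$291,216 × 125%/10⌋ = $36,402; SL = ⌊$255,116/9⌋ = $28,346 → take DB $36,402. Book value $254,814.
Year 3: DB = ⌊$254,814 × 125%/10⌋ = $31,851; SL = ⌊$218,714/8⌋ = $27,339 → take DB $31,851. Book value $222,963.
Year 4: DB = ⌊$222,963 × 125%/10⌋ = $27,870; SL = ⌊$186,863/7⌋ = $26,694 → take DB $27,870. Book value $195,093.
Year 5: DB = ⌊$195,093 × 125%/10⌋ = $24,386; SL = ⌊$158,993/6⌋ = $26,498 → take SL $26,498. Book value $168,595.
Year 6: DB = ⌊$168,595 × 125%/10⌋ = $21,074; SL = ⌊$132,495/5⌋ = $26,499 → take SL $26,499. Book value $142,096.
Year 7: DB = ⌊$142,096 × 125%/10⌋ = $17,762; SL = ⌊$105,996/4⌋ = $26,499 → take SL $26,499. Book value $115,597.
Year 8: DB = ⌊$115,597 × 125%/10⌋ = $14,449; SL = ⌊$79,497/3⌋ = $26,499 → take SL $26,499. Book value $89,098.

$26,499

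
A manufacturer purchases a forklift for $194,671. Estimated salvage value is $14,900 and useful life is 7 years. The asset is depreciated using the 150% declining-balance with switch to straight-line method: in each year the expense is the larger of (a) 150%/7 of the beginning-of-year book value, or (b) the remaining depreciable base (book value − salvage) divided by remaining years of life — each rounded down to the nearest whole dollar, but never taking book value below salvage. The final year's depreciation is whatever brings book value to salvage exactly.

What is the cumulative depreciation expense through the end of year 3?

Depreciable base = $194,671 − $14,900 = $179,771.
Year 1: DB = ⌊$194,671 × 150%/7⌋ = $41,715; SL = ⌊$179,771/7⌋ = $25,681 → take DB $41,715. Book value $152,956.
Year 2: DB = ⌊$152,956 × 150%/7⌋ = $32,776; SL = ⌊$138,056/6⌋ = $23,009 → take DB $32,776. Book value $120,180.
Year 3: DB = ⌊$120,180 × 150%/7⌋ = $25,752; SL = ⌊$105,280/5⌋ = $21,056 → take DB $25,752. Book value $94,428.
Accumulated through year 3 = $194,671 − $94,428 = $100,243.

$100,243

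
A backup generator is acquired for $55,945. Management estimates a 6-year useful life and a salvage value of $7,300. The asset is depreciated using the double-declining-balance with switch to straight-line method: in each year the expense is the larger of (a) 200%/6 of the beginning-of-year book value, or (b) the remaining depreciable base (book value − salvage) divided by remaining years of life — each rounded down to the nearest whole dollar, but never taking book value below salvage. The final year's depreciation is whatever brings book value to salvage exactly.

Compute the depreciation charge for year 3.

Depreciable base = $55,945 − $7,300 = $48,645.
Year 1: DB = ⌊$55,945 × 200%/6⌋ = $18,648; SL = ⌊$48,645/6⌋ = $8,107 → take DB $18,648. Book value $37,297.
Year 2: DB = ⌊$37,297 × 200%/6⌋ = $12,432; SL = ⌊$29,997/5⌋ = $5,999 → take DB $12,432. Book value $24,865.
Year 3: DB = ⌊$24,865 × 200%/6⌋ = $8,288; SL = ⌊$17,565/4⌋ = $4,391 → take DB $8,288. Book value $16,577.

$8,288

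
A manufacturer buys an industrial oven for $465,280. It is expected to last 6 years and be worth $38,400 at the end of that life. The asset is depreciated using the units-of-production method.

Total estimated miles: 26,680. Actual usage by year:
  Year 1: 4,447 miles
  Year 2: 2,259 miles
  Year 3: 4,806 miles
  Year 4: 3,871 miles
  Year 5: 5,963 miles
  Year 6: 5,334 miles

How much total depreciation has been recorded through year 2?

Depreciable base = $465,280 − $38,400 = $426,880.
Rate = $426,880 / 26,680 miles = $16 per mile.
Year 1: 4,447 × $16 = $71,152. Book value $394,128.
Year 2: 2,259 × $16 = $36,144. Book value $357,984.
Accumulated through year 2 = $465,280 − $357,984 = $107,296.

$107,296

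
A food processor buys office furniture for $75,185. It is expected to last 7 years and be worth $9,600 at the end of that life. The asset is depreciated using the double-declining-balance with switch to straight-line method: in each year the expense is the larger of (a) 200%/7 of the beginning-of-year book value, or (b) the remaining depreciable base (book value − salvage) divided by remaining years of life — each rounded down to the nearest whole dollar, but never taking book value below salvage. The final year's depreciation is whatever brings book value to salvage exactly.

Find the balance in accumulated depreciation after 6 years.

$65,199

Depreciable base = $75,185 − $9,600 = $65,585.
Year 1: DB = ⌊$75,185 × 200%/7⌋ = $21,481; SL = ⌊$65,585/7⌋ = $9,369 → take DB $21,481. Book value $53,704.
Year 2: DB = ⌊$53,704 × 200%/7⌋ = $15,344; SL = ⌊$44,104/6⌋ = $7,350 → take DB $15,344. Book value $38,360.
Year 3: DB = ⌊$38,360 × 200%/7⌋ = $10,960; SL = ⌊$28,760/5⌋ = $5,752 → take DB $10,960. Book value $27,400.
Year 4: DB = ⌊$27,400 × 200%/7⌋ = $7,828; SL = ⌊$17,800/4⌋ = $4,450 → take DB $7,828. Book value $19,572.
Year 5: DB = ⌊$19,572 × 200%/7⌋ = $5,592; SL = ⌊$9,972/3⌋ = $3,324 → take DB $5,592. Book value $13,980.
Year 6: DB = ⌊$13,980 × 200%/7⌋ = $3,994; SL = ⌊$4,380/2⌋ = $2,190 → take DB $3,994. Book value $9,986.
Accumulated through year 6 = $75,185 − $9,986 = $65,199.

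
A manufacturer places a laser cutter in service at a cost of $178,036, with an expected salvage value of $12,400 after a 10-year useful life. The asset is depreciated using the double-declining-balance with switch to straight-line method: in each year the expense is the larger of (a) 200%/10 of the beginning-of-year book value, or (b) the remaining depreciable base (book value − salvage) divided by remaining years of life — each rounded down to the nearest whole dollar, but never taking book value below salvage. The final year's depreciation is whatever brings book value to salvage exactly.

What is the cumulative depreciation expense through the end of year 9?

Depreciable base = $178,036 − $12,400 = $165,636.
Year 1: DB = ⌊$178,036 × 200%/10⌋ = $35,607; SL = ⌊$165,636/10⌋ = $16,563 → take DB $35,607. Book value $142,429.
Year 2: DB = ⌊$142,429 × 200%/10⌋ = $28,485; SL = ⌊$130,029/9⌋ = $14,447 → take DB $28,485. Book value $113,944.
Year 3: DB = ⌊$113,944 × 200%/10⌋ = $22,788; SL = ⌊$101,544/8⌋ = $12,693 → take DB $22,788. Book value $91,156.
Year 4: DB = ⌊$91,156 × 200%/10⌋ = $18,231; SL = ⌊$78,756/7⌋ = $11,250 → take DB $18,231. Book value $72,925.
Year 5: DB = ⌊$72,925 × 200%/10⌋ = $14,585; SL = ⌊$60,525/6⌋ = $10,087 → take DB $14,585. Book value $58,340.
Year 6: DB = ⌊$58,340 × 200%/10⌋ = $11,668; SL = ⌊$45,940/5⌋ = $9,188 → take DB $11,668. Book value $46,672.
Year 7: DB = ⌊$46,672 × 200%/10⌋ = $9,334; SL = ⌊$34,272/4⌋ = $8,568 → take DB $9,334. Book value $37,338.
Year 8: DB = ⌊$37,338 × 200%/10⌋ = $7,467; SL = ⌊$24,938/3⌋ = $8,312 → take SL $8,312. Book value $29,026.
Year 9: DB = ⌊$29,026 × 200%/10⌋ = $5,805; SL = ⌊$16,626/2⌋ = $8,313 → take SL $8,313. Book value $20,713.
Accumulated through year 9 = $178,036 − $20,713 = $157,323.

$157,323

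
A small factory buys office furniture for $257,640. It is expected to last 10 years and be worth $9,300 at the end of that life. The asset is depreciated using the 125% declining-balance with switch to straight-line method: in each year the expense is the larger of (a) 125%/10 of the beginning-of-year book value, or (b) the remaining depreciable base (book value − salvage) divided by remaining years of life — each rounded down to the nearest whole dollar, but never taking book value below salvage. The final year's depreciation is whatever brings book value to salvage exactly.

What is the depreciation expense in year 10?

$23,329

Depreciable base = $257,640 − $9,300 = $248,340.
Year 1: DB = ⌊$257,640 × 125%/10⌋ = $32,205; SL = ⌊$248,340/10⌋ = $24,834 → take DB $32,205. Book value $225,435.
Year 2: DB = ⌊$225,435 × 125%/10⌋ = $28,179; SL = ⌊$216,135/9⌋ = $24,015 → take DB $28,179. Book value $197,256.
Year 3: DB = ⌊$197,256 × 125%/10⌋ = $24,657; SL = ⌊$187,956/8⌋ = $23,494 → take DB $24,657. Book value $172,599.
Year 4: DB = ⌊$172,599 × 125%/10⌋ = $21,574; SL = ⌊$163,299/7⌋ = $23,328 → take SL $23,328. Book value $149,271.
Year 5: DB = ⌊$149,271 × 125%/10⌋ = $18,658; SL = ⌊$139,971/6⌋ = $23,328 → take SL $23,328. Book value $125,943.
Year 6: DB = ⌊$125,943 × 125%/10⌋ = $15,742; SL = ⌊$116,643/5⌋ = $23,328 → take SL $23,328. Book value $102,615.
Year 7: DB = ⌊$102,615 × 125%/10⌋ = $12,826; SL = ⌊$93,315/4⌋ = $23,328 → take SL $23,328. Book value $79,287.
Year 8: DB = ⌊$79,287 × 125%/10⌋ = $9,910; SL = ⌊$69,987/3⌋ = $23,329 → take SL $23,329. Book value $55,958.
Year 9: DB = ⌊$55,958 × 125%/10⌋ = $6,994; SL = ⌊$46,658/2⌋ = $23,329 → take SL $23,329. Book value $32,629.
Year 10 (final): $32,629 − $9,300 = $23,329. Book value $9,300.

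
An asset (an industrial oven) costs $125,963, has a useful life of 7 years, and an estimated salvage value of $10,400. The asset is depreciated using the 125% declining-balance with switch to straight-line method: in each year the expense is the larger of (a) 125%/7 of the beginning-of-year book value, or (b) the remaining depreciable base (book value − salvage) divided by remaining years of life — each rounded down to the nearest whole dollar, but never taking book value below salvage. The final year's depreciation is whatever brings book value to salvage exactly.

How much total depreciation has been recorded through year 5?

$85,854

Depreciable base = $125,963 − $10,400 = $115,563.
Year 1: DB = ⌊$125,963 × 125%/7⌋ = $22,493; SL = ⌊$115,563/7⌋ = $16,509 → take DB $22,493. Book value $103,470.
Year 2: DB = ⌊$103,470 × 125%/7⌋ = $18,476; SL = ⌊$93,070/6⌋ = $15,511 → take DB $18,476. Book value $84,994.
Year 3: DB = ⌊$84,994 × 125%/7⌋ = $15,177; SL = ⌊$74,594/5⌋ = $14,918 → take DB $15,177. Book value $69,817.
Year 4: DB = ⌊$69,817 × 125%/7⌋ = $12,467; SL = ⌊$59,417/4⌋ = $14,854 → take SL $14,854. Book value $54,963.
Year 5: DB = ⌊$54,963 × 125%/7⌋ = $9,814; SL = ⌊$44,563/3⌋ = $14,854 → take SL $14,854. Book value $40,109.
Accumulated through year 5 = $125,963 − $40,109 = $85,854.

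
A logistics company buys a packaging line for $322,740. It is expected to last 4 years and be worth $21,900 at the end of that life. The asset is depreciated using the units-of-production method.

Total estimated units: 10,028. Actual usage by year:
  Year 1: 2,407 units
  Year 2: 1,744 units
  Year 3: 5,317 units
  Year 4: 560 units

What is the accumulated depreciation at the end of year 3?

Depreciable base = $322,740 − $21,900 = $300,840.
Rate = $300,840 / 10,028 units = $30 per unit.
Year 1: 2,407 × $30 = $72,210. Book value $250,530.
Year 2: 1,744 × $30 = $52,320. Book value $198,210.
Year 3: 5,317 × $30 = $159,510. Book value $38,700.
Accumulated through year 3 = $322,740 − $38,700 = $284,040.

$284,040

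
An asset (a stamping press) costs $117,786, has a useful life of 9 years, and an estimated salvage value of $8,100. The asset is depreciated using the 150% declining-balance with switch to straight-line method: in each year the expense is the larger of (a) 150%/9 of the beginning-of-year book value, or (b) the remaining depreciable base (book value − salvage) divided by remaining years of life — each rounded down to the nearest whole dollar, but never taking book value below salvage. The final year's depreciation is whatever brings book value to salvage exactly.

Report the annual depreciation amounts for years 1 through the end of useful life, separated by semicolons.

$19,631; $16,359; $13,632; $11,360; $9,740; $9,741; $9,741; $9,741; $9,741

Depreciable base = $117,786 − $8,100 = $109,686.
Year 1: DB = ⌊$117,786 × 150%/9⌋ = $19,631; SL = ⌊$109,686/9⌋ = $12,187 → take DB $19,631. Book value $98,155.
Year 2: DB = ⌊$98,155 × 150%/9⌋ = $16,359; SL = ⌊$90,055/8⌋ = $11,256 → take DB $16,359. Book value $81,796.
Year 3: DB = ⌊$81,796 × 150%/9⌋ = $13,632; SL = ⌊$73,696/7⌋ = $10,528 → take DB $13,632. Book value $68,164.
Year 4: DB = ⌊$68,164 × 150%/9⌋ = $11,360; SL = ⌊$60,064/6⌋ = $10,010 → take DB $11,360. Book value $56,804.
Year 5: DB = ⌊$56,804 × 150%/9⌋ = $9,467; SL = ⌊$48,704/5⌋ = $9,740 → take SL $9,740. Book value $47,064.
Year 6: DB = ⌊$47,064 × 150%/9⌋ = $7,844; SL = ⌊$38,964/4⌋ = $9,741 → take SL $9,741. Book value $37,323.
Year 7: DB = ⌊$37,323 × 150%/9⌋ = $6,220; SL = ⌊$29,223/3⌋ = $9,741 → take SL $9,741. Book value $27,582.
Year 8: DB = ⌊$27,582 × 150%/9⌋ = $4,597; SL = ⌊$19,482/2⌋ = $9,741 → take SL $9,741. Book value $17,841.
Year 9 (final): $17,841 − $8,100 = $9,741. Book value $8,100.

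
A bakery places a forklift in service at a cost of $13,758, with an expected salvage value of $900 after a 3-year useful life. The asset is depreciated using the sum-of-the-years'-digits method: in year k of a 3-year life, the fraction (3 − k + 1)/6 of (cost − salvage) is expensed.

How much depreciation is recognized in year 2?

Depreciable base = $13,758 − $900 = $12,858.
Sum of the years' digits = 3+2+1 = 6.
Year 1: $12,858 × 3/6 = $6,429. Book value $7,329.
Year 2: $12,858 × 2/6 = $4,286. Book value $3,043.

$4,286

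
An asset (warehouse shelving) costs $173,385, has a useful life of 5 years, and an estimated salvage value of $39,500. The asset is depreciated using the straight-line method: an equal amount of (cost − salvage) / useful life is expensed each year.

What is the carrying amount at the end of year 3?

$93,054

Depreciable base = $173,385 − $39,500 = $133,885.
Annual expense = $133,885 / 5 = $26,777.
End of year 1: book value $146,608.
End of year 2: book value $119,831.
End of year 3: book value $93,054.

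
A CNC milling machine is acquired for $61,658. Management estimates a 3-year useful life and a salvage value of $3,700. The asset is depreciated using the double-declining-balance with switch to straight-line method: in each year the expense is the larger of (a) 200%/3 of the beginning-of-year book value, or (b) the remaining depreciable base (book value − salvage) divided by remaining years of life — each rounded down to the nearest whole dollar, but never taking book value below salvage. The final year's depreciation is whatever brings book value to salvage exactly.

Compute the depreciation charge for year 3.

$3,151

Depreciable base = $61,658 − $3,700 = $57,958.
Year 1: DB = ⌊$61,658 × 200%/3⌋ = $41,105; SL = ⌊$57,958/3⌋ = $19,319 → take DB $41,105. Book value $20,553.
Year 2: DB = ⌊$20,553 × 200%/3⌋ = $13,702; SL = ⌊$16,853/2⌋ = $8,426 → take DB $13,702. Book value $6,851.
Year 3 (final): $6,851 − $3,700 = $3,151. Book value $3,700.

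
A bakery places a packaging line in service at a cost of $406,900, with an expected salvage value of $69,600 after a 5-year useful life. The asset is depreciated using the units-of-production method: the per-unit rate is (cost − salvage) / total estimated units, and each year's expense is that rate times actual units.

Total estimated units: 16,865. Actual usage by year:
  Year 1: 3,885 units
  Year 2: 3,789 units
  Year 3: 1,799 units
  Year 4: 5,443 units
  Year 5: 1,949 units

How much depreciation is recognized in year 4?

Depreciable base = $406,900 − $69,600 = $337,300.
Rate = $337,300 / 16,865 units = $20 per unit.
Year 1: 3,885 × $20 = $77,700. Book value $329,200.
Year 2: 3,789 × $20 = $75,780. Book value $253,420.
Year 3: 1,799 × $20 = $35,980. Book value $217,440.
Year 4: 5,443 × $20 = $108,860. Book value $108,580.

$108,860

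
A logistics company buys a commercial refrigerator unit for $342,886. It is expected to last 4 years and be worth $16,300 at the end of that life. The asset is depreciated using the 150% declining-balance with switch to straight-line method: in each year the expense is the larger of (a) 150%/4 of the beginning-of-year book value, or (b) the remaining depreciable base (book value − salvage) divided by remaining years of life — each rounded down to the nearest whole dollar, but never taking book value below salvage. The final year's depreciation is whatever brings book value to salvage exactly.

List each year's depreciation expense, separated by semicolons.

$128,582; $80,364; $58,820; $58,820

Depreciable base = $342,886 − $16,300 = $326,586.
Year 1: DB = ⌊$342,886 × 150%/4⌋ = $128,582; SL = ⌊$326,586/4⌋ = $81,646 → take DB $128,582. Book value $214,304.
Year 2: DB = ⌊$214,304 × 150%/4⌋ = $80,364; SL = ⌊$198,004/3⌋ = $66,001 → take DB $80,364. Book value $133,940.
Year 3: DB = ⌊$133,940 × 150%/4⌋ = $50,227; SL = ⌊$117,640/2⌋ = $58,820 → take SL $58,820. Book value $75,120.
Year 4 (final): $75,120 − $16,300 = $58,820. Book value $16,300.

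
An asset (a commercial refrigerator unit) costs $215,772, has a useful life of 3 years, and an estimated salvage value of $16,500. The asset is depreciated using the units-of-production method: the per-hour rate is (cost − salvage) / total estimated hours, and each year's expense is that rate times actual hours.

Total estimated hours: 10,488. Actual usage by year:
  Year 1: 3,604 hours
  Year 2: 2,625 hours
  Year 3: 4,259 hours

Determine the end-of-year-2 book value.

$97,421

Depreciable base = $215,772 − $16,500 = $199,272.
Rate = $199,272 / 10,488 hours = $19 per hour.
Year 1: 3,604 × $19 = $68,476. Book value $147,296.
Year 2: 2,625 × $19 = $49,875. Book value $97,421.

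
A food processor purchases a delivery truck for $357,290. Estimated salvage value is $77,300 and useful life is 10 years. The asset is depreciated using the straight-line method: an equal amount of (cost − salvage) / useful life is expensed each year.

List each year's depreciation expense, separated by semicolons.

$27,999; $27,999; $27,999; $27,999; $27,999; $27,999; $27,999; $27,999; $27,999; $27,999

Depreciable base = $357,290 − $77,300 = $279,990.
Annual expense = $279,990 / 10 = $27,999.
End of year 1: book value $329,291.
End of year 2: book value $301,292.
End of year 3: book value $273,293.
End of year 4: book value $245,294.
End of year 5: book value $217,295.
End of year 6: book value $189,296.
End of year 7: book value $161,297.
End of year 8: book value $133,298.
End of year 9: book value $105,299.
End of year 10: book value $77,300.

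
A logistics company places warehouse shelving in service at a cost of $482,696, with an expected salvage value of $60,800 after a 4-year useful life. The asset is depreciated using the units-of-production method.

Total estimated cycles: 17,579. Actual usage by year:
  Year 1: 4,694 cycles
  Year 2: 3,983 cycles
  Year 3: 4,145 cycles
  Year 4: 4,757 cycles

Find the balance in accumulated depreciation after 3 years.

Depreciable base = $482,696 − $60,800 = $421,896.
Rate = $421,896 / 17,579 cycles = $24 per cycle.
Year 1: 4,694 × $24 = $112,656. Book value $370,040.
Year 2: 3,983 × $24 = $95,592. Book value $274,448.
Year 3: 4,145 × $24 = $99,480. Book value $174,968.
Accumulated through year 3 = $482,696 − $174,968 = $307,728.

$307,728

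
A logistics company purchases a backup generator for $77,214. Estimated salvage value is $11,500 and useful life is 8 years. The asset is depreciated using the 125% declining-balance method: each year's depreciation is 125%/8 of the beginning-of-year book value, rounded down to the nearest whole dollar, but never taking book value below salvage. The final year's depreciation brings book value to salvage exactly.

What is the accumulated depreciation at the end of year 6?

Depreciable base = $77,214 − $11,500 = $65,714.
Year 1: ⌊$77,214 × 125%/8⌋ = $12,064. Book value $65,150.
Year 2: ⌊$65,150 × 125%/8⌋ = $10,179. Book value $54,971.
Year 3: ⌊$54,971 × 125%/8⌋ = $8,589. Book value $46,382.
Year 4: ⌊$46,382 × 125%/8⌋ = $7,247. Book value $39,135.
Year 5: ⌊$39,135 × 125%/8⌋ = $6,114. Book value $33,021.
Year 6: ⌊$33,021 × 125%/8⌋ = $5,159. Book value $27,862.
Accumulated through year 6 = $77,214 − $27,862 = $49,352.

$49,352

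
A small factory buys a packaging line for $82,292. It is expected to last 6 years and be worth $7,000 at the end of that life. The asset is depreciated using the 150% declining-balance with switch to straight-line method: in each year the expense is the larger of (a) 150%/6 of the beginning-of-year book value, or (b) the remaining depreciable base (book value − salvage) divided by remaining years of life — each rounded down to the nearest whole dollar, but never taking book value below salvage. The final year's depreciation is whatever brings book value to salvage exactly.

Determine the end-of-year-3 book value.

$34,718

Depreciable base = $82,292 − $7,000 = $75,292.
Year 1: DB = ⌊$82,292 × 150%/6⌋ = $20,573; SL = ⌊$75,292/6⌋ = $12,548 → take DB $20,573. Book value $61,719.
Year 2: DB = ⌊$61,719 × 150%/6⌋ = $15,429; SL = ⌊$54,719/5⌋ = $10,943 → take DB $15,429. Book value $46,290.
Year 3: DB = ⌊$46,290 × 150%/6⌋ = $11,572; SL = ⌊$39,290/4⌋ = $9,822 → take DB $11,572. Book value $34,718.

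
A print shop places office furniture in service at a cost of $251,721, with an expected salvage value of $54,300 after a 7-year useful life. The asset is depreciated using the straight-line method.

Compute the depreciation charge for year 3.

$28,203

Depreciable base = $251,721 − $54,300 = $197,421.
Annual expense = $197,421 / 7 = $28,203.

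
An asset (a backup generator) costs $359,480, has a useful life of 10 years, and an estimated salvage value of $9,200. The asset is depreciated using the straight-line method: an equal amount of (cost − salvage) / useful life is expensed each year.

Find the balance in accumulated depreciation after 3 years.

Depreciable base = $359,480 − $9,200 = $350,280.
Annual expense = $350,280 / 10 = $35,028.
End of year 1: book value $324,452.
End of year 2: book value $289,424.
End of year 3: book value $254,396.
Accumulated through year 3 = $359,480 − $254,396 = $105,084.

$105,084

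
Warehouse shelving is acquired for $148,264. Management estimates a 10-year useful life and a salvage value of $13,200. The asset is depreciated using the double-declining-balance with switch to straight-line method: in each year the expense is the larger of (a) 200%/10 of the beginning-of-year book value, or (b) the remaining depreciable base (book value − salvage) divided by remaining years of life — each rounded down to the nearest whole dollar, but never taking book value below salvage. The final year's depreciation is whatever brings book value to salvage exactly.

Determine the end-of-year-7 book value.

$31,095

Depreciable base = $148,264 − $13,200 = $135,064.
Year 1: DB = ⌊$148,264 × 200%/10⌋ = $29,652; SL = ⌊$135,064/10⌋ = $13,506 → take DB $29,652. Book value $118,612.
Year 2: DB = ⌊$118,612 × 200%/10⌋ = $23,722; SL = ⌊$105,412/9⌋ = $11,712 → take DB $23,722. Book value $94,890.
Year 3: DB = ⌊$94,890 × 200%/10⌋ = $18,978; SL = ⌊$81,690/8⌋ = $10,211 → take DB $18,978. Book value $75,912.
Year 4: DB = ⌊$75,912 × 200%/10⌋ = $15,182; SL = ⌊$62,712/7⌋ = $8,958 → take DB $15,182. Book value $60,730.
Year 5: DB = ⌊$60,730 × 200%/10⌋ = $12,146; SL = ⌊$47,530/6⌋ = $7,921 → take DB $12,146. Book value $48,584.
Year 6: DB = ⌊$48,584 × 200%/10⌋ = $9,716; SL = ⌊$35,384/5⌋ = $7,076 → take DB $9,716. Book value $38,868.
Year 7: DB = ⌊$38,868 × 200%/10⌋ = $7,773; SL = ⌊$25,668/4⌋ = $6,417 → take DB $7,773. Book value $31,095.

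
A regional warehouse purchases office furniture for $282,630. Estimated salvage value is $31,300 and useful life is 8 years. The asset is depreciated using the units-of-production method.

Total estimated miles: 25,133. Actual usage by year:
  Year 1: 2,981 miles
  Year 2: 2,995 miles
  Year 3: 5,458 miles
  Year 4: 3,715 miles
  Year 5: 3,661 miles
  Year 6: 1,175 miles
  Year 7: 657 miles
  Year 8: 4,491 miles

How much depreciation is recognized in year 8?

Depreciable base = $282,630 − $31,300 = $251,330.
Rate = $251,330 / 25,133 miles = $10 per mile.
Year 1: 2,981 × $10 = $29,810. Book value $252,820.
Year 2: 2,995 × $10 = $29,950. Book value $222,870.
Year 3: 5,458 × $10 = $54,580. Book value $168,290.
Year 4: 3,715 × $10 = $37,150. Book value $131,140.
Year 5: 3,661 × $10 = $36,610. Book value $94,530.
Year 6: 1,175 × $10 = $11,750. Book value $82,780.
Year 7: 657 × $10 = $6,570. Book value $76,210.
Year 8: 4,491 × $10 = $44,910. Book value $31,300.

$44,910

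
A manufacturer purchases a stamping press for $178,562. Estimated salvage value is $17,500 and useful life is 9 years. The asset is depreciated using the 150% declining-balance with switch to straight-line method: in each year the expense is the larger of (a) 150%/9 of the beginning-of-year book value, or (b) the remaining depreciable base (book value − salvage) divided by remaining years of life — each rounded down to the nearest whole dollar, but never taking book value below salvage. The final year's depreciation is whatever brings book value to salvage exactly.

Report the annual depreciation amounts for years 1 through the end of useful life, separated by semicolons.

Depreciable base = $178,562 − $17,500 = $161,062.
Year 1: DB = ⌊$178,562 × 150%/9⌋ = $29,760; SL = ⌊$161,062/9⌋ = $17,895 → take DB $29,760. Book value $148,802.
Year 2: DB = ⌊$148,802 × 150%/9⌋ = $24,800; SL = ⌊$131,302/8⌋ = $16,412 → take DB $24,800. Book value $124,002.
Year 3: DB = ⌊$124,002 × 150%/9⌋ = $20,667; SL = ⌊$106,502/7⌋ = $15,214 → take DB $20,667. Book value $103,335.
Year 4: DB = ⌊$103,335 × 150%/9⌋ = $17,222; SL = ⌊$85,835/6⌋ = $14,305 → take DB $17,222. Book value $86,113.
Year 5: DB = ⌊$86,113 × 150%/9⌋ = $14,352; SL = ⌊$68,613/5⌋ = $13,722 → take DB $14,352. Book value $71,761.
Year 6: DB = ⌊$71,761 × 150%/9⌋ = $11,960; SL = ⌊$54,261/4⌋ = $13,565 → take SL $13,565. Book value $58,196.
Year 7: DB = ⌊$58,196 × 150%/9⌋ = $9,699; SL = ⌊$40,696/3⌋ = $13,565 → take SL $13,565. Book value $44,631.
Year 8: DB = ⌊$44,631 × 150%/9⌋ = $7,438; SL = ⌊$27,131/2⌋ = $13,565 → take SL $13,565. Book value $31,066.
Year 9 (final): $31,066 − $17,500 = $13,566. Book value $17,500.

$29,760; $24,800; $20,667; $17,222; $14,352; $13,565; $13,565; $13,565; $13,566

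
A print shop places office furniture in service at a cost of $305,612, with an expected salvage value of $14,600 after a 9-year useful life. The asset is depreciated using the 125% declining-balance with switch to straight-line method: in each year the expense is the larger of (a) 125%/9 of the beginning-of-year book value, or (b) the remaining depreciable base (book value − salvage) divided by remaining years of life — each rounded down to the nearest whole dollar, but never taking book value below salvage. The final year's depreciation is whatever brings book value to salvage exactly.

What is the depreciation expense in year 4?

$30,090

Depreciable base = $305,612 − $14,600 = $291,012.
Year 1: DB = ⌊$305,612 × 125%/9⌋ = $42,446; SL = ⌊$291,012/9⌋ = $32,334 → take DB $42,446. Book value $263,166.
Year 2: DB = ⌊$263,166 × 125%/9⌋ = $36,550; SL = ⌊$248,566/8⌋ = $31,070 → take DB $36,550. Book value $226,616.
Year 3: DB = ⌊$226,616 × 125%/9⌋ = $31,474; SL = ⌊$212,016/7⌋ = $30,288 → take DB $31,474. Book value $195,142.
Year 4: DB = ⌊$195,142 × 125%/9⌋ = $27,103; SL = ⌊$180,542/6⌋ = $30,090 → take SL $30,090. Book value $165,052.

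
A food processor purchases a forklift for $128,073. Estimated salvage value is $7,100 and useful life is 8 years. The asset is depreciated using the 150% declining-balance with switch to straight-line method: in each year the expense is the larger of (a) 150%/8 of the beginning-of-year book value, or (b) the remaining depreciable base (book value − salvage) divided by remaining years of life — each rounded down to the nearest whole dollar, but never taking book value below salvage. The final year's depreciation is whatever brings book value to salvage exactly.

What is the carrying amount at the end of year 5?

$43,638

Depreciable base = $128,073 − $7,100 = $120,973.
Year 1: DB = ⌊$128,073 × 150%/8⌋ = $24,013; SL = ⌊$120,973/8⌋ = $15,121 → take DB $24,013. Book value $104,060.
Year 2: DB = ⌊$104,060 × 150%/8⌋ = $19,511; SL = ⌊$96,960/7⌋ = $13,851 → take DB $19,511. Book value $84,549.
Year 3: DB = ⌊$84,549 × 150%/8⌋ = $15,852; SL = ⌊$77,449/6⌋ = $12,908 → take DB $15,852. Book value $68,697.
Year 4: DB = ⌊$68,697 × 150%/8⌋ = $12,880; SL = ⌊$61,597/5⌋ = $12,319 → take DB $12,880. Book value $55,817.
Year 5: DB = ⌊$55,817 × 150%/8⌋ = $10,465; SL = ⌊$48,717/4⌋ = $12,179 → take SL $12,179. Book value $43,638.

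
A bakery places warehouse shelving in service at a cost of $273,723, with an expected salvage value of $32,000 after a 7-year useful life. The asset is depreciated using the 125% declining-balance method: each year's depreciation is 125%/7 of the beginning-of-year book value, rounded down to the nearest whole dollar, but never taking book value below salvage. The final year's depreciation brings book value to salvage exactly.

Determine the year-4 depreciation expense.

Depreciable base = $273,723 − $32,000 = $241,723.
Year 1: ⌊$273,723 × 125%/7⌋ = $48,879. Book value $224,844.
Year 2: ⌊$224,844 × 125%/7⌋ = $40,150. Book value $184,694.
Year 3: ⌊$184,694 × 125%/7⌋ = $32,981. Book value $151,713.
Year 4: ⌊$151,713 × 125%/7⌋ = $27,091. Book value $124,622.

$27,091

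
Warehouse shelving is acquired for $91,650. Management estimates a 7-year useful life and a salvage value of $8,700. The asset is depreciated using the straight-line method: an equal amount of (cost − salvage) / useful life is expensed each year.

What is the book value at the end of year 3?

$56,100

Depreciable base = $91,650 − $8,700 = $82,950.
Annual expense = $82,950 / 7 = $11,850.
End of year 1: book value $79,800.
End of year 2: book value $67,950.
End of year 3: book value $56,100.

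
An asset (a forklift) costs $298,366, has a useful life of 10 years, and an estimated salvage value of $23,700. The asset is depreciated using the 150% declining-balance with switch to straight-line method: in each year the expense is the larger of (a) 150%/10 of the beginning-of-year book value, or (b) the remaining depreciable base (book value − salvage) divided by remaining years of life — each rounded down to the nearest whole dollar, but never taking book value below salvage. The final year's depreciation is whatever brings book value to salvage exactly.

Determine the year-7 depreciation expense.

$21,738

Depreciable base = $298,366 − $23,700 = $274,666.
Year 1: DB = ⌊$298,366 × 150%/10⌋ = $44,754; SL = ⌊$274,666/10⌋ = $27,466 → take DB $44,754. Book value $253,612.
Year 2: DB = ⌊$253,612 × 150%/10⌋ = $38,041; SL = ⌊$229,912/9⌋ = $25,545 → take DB $38,041. Book value $215,571.
Year 3: DB = ⌊$215,571 × 150%/10⌋ = $32,335; SL = ⌊$191,871/8⌋ = $23,983 → take DB $32,335. Book value $183,236.
Year 4: DB = ⌊$183,236 × 150%/10⌋ = $27,485; SL = ⌊$159,536/7⌋ = $22,790 → take DB $27,485. Book value $155,751.
Year 5: DB = ⌊$155,751 × 150%/10⌋ = $23,362; SL = ⌊$132,051/6⌋ = $22,008 → take DB $23,362. Book value $132,389.
Year 6: DB = ⌊$132,389 × 150%/10⌋ = $19,858; SL = ⌊$108,689/5⌋ = $21,737 → take SL $21,737. Book value $110,652.
Year 7: DB = ⌊$110,652 × 150%/10⌋ = $16,597; SL = ⌊$86,952/4⌋ = $21,738 → take SL $21,738. Book value $88,914.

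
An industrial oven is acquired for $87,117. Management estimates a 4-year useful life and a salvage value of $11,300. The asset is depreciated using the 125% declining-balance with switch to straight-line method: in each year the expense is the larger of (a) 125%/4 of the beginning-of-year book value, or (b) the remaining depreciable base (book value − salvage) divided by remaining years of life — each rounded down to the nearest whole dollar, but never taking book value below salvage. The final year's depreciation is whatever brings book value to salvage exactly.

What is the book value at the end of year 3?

Depreciable base = $87,117 − $11,300 = $75,817.
Year 1: DB = ⌊$87,117 × 125%/4⌋ = $27,224; SL = ⌊$75,817/4⌋ = $18,954 → take DB $27,224. Book value $59,893.
Year 2: DB = ⌊$59,893 × 125%/4⌋ = $18,716; SL = ⌊$48,593/3⌋ = $16,197 → take DB $18,716. Book value $41,177.
Year 3: DB = ⌊$41,177 × 125%/4⌋ = $12,867; SL = ⌊$29,877/2⌋ = $14,938 → take SL $14,938. Book value $26,239.

$26,239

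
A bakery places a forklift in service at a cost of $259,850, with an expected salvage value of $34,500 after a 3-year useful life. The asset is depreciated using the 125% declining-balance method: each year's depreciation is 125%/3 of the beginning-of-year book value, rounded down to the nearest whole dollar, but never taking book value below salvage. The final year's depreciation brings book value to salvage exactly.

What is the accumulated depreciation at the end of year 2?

$171,428

Depreciable base = $259,850 − $34,500 = $225,350.
Year 1: ⌊$259,850 × 125%/3⌋ = $108,270. Book value $151,580.
Year 2: ⌊$151,580 × 125%/3⌋ = $63,158. Book value $88,422.
Accumulated through year 2 = $259,850 − $88,422 = $171,428.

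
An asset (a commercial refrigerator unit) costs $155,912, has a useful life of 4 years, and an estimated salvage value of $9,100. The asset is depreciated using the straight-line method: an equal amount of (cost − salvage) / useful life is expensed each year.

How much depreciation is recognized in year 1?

$36,703

Depreciable base = $155,912 − $9,100 = $146,812.
Annual expense = $146,812 / 4 = $36,703.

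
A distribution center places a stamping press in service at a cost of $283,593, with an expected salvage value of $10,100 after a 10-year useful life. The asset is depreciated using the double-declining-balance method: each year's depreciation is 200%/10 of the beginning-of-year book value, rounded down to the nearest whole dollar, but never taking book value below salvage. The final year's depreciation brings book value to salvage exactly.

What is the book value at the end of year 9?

$38,064

Depreciable base = $283,593 − $10,100 = $273,493.
Year 1: ⌊$283,593 × 200%/10⌋ = $56,718. Book value $226,875.
Year 2: ⌊$226,875 × 200%/10⌋ = $45,375. Book value $181,500.
Year 3: ⌊$181,500 × 200%/10⌋ = $36,300. Book value $145,200.
Year 4: ⌊$145,200 × 200%/10⌋ = $29,040. Book value $116,160.
Year 5: ⌊$116,160 × 200%/10⌋ = $23,232. Book value $92,928.
Year 6: ⌊$92,928 × 200%/10⌋ = $18,585. Book value $74,343.
Year 7: ⌊$74,343 × 200%/10⌋ = $14,868. Book value $59,475.
Year 8: ⌊$59,475 × 200%/10⌋ = $11,895. Book value $47,580.
Year 9: ⌊$47,580 × 200%/10⌋ = $9,516. Book value $38,064.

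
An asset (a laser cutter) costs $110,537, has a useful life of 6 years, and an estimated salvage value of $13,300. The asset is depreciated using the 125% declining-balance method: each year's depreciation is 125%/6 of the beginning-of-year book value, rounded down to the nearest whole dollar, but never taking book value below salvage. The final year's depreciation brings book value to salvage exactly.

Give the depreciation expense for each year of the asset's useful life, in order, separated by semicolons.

$23,028; $18,231; $14,432; $11,426; $9,045; $21,075

Depreciable base = $110,537 − $13,300 = $97,237.
Year 1: ⌊$110,537 × 125%/6⌋ = $23,028. Book value $87,509.
Year 2: ⌊$87,509 × 125%/6⌋ = $18,231. Book value $69,278.
Year 3: ⌊$69,278 × 125%/6⌋ = $14,432. Book value $54,846.
Year 4: ⌊$54,846 × 125%/6⌋ = $11,426. Book value $43,420.
Year 5: ⌊$43,420 × 125%/6⌋ = $9,045. Book value $34,375.
Year 6 (final): $34,375 − $13,300 = $21,075. Book value $13,300.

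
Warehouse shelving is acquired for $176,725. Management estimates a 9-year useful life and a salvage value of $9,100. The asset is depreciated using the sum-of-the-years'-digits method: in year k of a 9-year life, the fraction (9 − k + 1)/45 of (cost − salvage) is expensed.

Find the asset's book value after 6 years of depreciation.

$31,450

Depreciable base = $176,725 − $9,100 = $167,625.
Sum of the years' digits = 9+8+7+6+5+4+3+2+1 = 45.
Year 1: $167,625 × 9/45 = $33,525. Book value $143,200.
Year 2: $167,625 × 8/45 = $29,800. Book value $113,400.
Year 3: $167,625 × 7/45 = $26,075. Book value $87,325.
Year 4: $167,625 × 6/45 = $22,350. Book value $64,975.
Year 5: $167,625 × 5/45 = $18,625. Book value $46,350.
Year 6: $167,625 × 4/45 = $14,900. Book value $31,450.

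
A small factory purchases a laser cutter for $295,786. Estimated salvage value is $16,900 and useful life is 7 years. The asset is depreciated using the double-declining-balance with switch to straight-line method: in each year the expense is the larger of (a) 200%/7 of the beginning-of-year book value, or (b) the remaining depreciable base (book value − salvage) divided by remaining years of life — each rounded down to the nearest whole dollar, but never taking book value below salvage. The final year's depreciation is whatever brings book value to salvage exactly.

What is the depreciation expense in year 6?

$19,049

Depreciable base = $295,786 − $16,900 = $278,886.
Year 1: DB = ⌊$295,786 × 200%/7⌋ = $84,510; SL = ⌊$278,886/7⌋ = $39,840 → take DB $84,510. Book value $211,276.
Year 2: DB = ⌊$211,276 × 200%/7⌋ = $60,364; SL = ⌊$194,376/6⌋ = $32,396 → take DB $60,364. Book value $150,912.
Year 3: DB = ⌊$150,912 × 200%/7⌋ = $43,117; SL = ⌊$134,012/5⌋ = $26,802 → take DB $43,117. Book value $107,795.
Year 4: DB = ⌊$107,795 × 200%/7⌋ = $30,798; SL = ⌊$90,895/4⌋ = $22,723 → take DB $30,798. Book value $76,997.
Year 5: DB = ⌊$76,997 × 200%/7⌋ = $21,999; SL = ⌊$60,097/3⌋ = $20,032 → take DB $21,999. Book value $54,998.
Year 6: DB = ⌊$54,998 × 200%/7⌋ = $15,713; SL = ⌊$38,098/2⌋ = $19,049 → take SL $19,049. Book value $35,949.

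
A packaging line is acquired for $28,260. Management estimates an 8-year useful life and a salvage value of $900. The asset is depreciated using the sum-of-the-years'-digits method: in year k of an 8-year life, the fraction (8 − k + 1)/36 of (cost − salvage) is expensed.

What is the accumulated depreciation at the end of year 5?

Depreciable base = $28,260 − $900 = $27,360.
Sum of the years' digits = 8+7+6+5+4+3+2+1 = 36.
Year 1: $27,360 × 8/36 = $6,080. Book value $22,180.
Year 2: $27,360 × 7/36 = $5,320. Book value $16,860.
Year 3: $27,360 × 6/36 = $4,560. Book value $12,300.
Year 4: $27,360 × 5/36 = $3,800. Book value $8,500.
Year 5: $27,360 × 4/36 = $3,040. Book value $5,460.
Accumulated through year 5 = $28,260 − $5,460 = $22,800.

$22,800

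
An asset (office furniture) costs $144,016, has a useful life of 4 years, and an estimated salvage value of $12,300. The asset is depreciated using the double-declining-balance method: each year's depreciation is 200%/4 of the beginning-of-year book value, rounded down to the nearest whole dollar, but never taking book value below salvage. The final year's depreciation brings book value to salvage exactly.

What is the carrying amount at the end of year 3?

$18,002

Depreciable base = $144,016 − $12,300 = $131,716.
Year 1: ⌊$144,016 × 200%/4⌋ = $72,008. Book value $72,008.
Year 2: ⌊$72,008 × 200%/4⌋ = $36,004. Book value $36,004.
Year 3: ⌊$36,004 × 200%/4⌋ = $18,002. Book value $18,002.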